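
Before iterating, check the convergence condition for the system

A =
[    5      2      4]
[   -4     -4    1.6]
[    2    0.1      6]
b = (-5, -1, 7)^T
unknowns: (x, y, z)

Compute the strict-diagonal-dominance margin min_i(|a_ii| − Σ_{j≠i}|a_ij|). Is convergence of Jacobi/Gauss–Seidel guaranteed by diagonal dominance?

-1.6

row 1: |5| − (2+4) = -1
row 2: |-4| − (4+1.6) = -1.6
row 3: |6| − (2+0.1) = 3.9
minimum over rows = -1.6 → not strictly diagonally dominant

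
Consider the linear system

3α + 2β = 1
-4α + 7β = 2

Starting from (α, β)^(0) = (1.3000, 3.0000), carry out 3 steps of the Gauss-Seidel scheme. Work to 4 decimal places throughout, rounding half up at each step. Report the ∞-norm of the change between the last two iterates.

Iteration 1:
  α = (1 - (2)·3.0000) / (3) = -1.6667
  β = (2 - (-4)·-1.6667) / (7) = -0.6667
Iteration 2:
  α = (1 - (2)·-0.6667) / (3) = 0.7778
  β = (2 - (-4)·0.7778) / (7) = 0.7302
Iteration 3:
  α = (1 - (2)·0.7302) / (3) = -0.1535
  β = (2 - (-4)·-0.1535) / (7) = 0.1980
Change: (-0.9313, -0.5322) → max |·| = 0.9313

0.9313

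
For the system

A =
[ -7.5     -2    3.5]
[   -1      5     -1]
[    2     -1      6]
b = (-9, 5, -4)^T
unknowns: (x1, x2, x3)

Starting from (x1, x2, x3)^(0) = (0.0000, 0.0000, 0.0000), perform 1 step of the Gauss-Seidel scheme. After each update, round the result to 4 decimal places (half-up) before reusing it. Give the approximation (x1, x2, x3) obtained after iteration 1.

(1.2000, 1.2400, -0.8600)

Iteration 1:
  x1 = (-9 - (-2)·0.0000 - (3.5)·0.0000) / (-7.5) = 1.2000
  x2 = (5 - (-1)·1.2000 - (-1)·0.0000) / (5) = 1.2400
  x3 = (-4 - (2)·1.2000 - (-1)·1.2400) / (6) = -0.8600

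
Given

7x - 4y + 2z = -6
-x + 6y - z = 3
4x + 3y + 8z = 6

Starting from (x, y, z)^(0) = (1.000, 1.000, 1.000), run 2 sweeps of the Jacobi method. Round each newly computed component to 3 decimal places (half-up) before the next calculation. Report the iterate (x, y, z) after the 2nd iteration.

Iteration 1:
  x = (-6 - (-4)·1.000 - (2)·1.000) / (7) = -0.571
  y = (3 - (-1)·1.000 - (-1)·1.000) / (6) = 0.833
  z = (6 - (4)·1.000 - (3)·1.000) / (8) = -0.125
Iteration 2:
  x = (-6 - (-4)·0.833 - (2)·-0.125) / (7) = -0.345
  y = (3 - (-1)·-0.571 - (-1)·-0.125) / (6) = 0.384
  z = (6 - (4)·-0.571 - (3)·0.833) / (8) = 0.723

(-0.345, 0.384, 0.723)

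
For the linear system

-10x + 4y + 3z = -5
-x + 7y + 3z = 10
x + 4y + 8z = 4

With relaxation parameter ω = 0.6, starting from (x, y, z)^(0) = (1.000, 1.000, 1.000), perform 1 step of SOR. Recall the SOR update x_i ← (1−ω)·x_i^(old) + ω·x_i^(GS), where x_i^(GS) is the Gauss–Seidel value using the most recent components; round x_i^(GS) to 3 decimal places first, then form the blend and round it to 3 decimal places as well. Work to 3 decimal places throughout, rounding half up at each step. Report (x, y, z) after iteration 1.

(1.120, 1.096, 0.287)

Iteration 1:
  x: GS value = (-5 - (4)·1.000 - (3)·1.000) / (-10) = 1.200;  x ← (1−ω)·1.000 + ω·1.200 = 1.120
  y: GS value = (10 - (-1)·1.120 - (3)·1.000) / (7) = 1.160;  y ← (1−ω)·1.000 + ω·1.160 = 1.096
  z: GS value = (4 - (1)·1.120 - (4)·1.096) / (8) = -0.188;  z ← (1−ω)·1.000 + ω·-0.188 = 0.287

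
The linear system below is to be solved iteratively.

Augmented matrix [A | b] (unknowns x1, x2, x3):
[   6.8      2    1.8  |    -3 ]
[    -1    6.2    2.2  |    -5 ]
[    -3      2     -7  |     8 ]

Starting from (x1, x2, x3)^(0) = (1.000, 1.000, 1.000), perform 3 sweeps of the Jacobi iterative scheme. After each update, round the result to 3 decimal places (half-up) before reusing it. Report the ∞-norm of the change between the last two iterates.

Iteration 1:
  x1 = (-3 - (2)·1.000 - (1.8)·1.000) / (6.8) = -1.000
  x2 = (-5 - (-1)·1.000 - (2.2)·1.000) / (6.2) = -1.000
  x3 = (8 - (-3)·1.000 - (2)·1.000) / (-7) = -1.286
Iteration 2:
  x1 = (-3 - (2)·-1.000 - (1.8)·-1.286) / (6.8) = 0.193
  x2 = (-5 - (-1)·-1.000 - (2.2)·-1.286) / (6.2) = -0.511
  x3 = (8 - (-3)·-1.000 - (2)·-1.000) / (-7) = -1.000
Iteration 3:
  x1 = (-3 - (2)·-0.511 - (1.8)·-1.000) / (6.8) = -0.026
  x2 = (-5 - (-1)·0.193 - (2.2)·-1.000) / (6.2) = -0.420
  x3 = (8 - (-3)·0.193 - (2)·-0.511) / (-7) = -1.372
Change: (-0.219, 0.091, -0.372) → max |·| = 0.372

0.372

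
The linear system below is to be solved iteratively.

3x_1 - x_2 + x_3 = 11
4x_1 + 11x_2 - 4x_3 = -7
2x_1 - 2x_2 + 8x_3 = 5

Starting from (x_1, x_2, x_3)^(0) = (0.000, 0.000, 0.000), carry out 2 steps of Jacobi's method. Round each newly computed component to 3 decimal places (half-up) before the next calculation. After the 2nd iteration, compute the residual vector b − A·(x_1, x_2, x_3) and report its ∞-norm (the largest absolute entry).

Iteration 1:
  x_1 = (11 - (-1)·0.000 - (1)·0.000) / (3) = 3.667
  x_2 = (-7 - (4)·0.000 - (-4)·0.000) / (11) = -0.636
  x_3 = (5 - (2)·0.000 - (-2)·0.000) / (8) = 0.625
Iteration 2:
  x_1 = (11 - (-1)·-0.636 - (1)·0.625) / (3) = 3.246
  x_2 = (-7 - (4)·3.667 - (-4)·0.625) / (11) = -1.743
  x_3 = (5 - (2)·3.667 - (-2)·-0.636) / (8) = -0.451
Residual b − A·x = (-0.030, -2.615, -1.370); ∞-norm = 2.615

2.615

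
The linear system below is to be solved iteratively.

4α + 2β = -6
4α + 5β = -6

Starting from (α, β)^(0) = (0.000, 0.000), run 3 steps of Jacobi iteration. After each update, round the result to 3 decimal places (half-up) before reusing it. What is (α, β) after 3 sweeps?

Iteration 1:
  α = (-6 - (2)·0.000) / (4) = -1.500
  β = (-6 - (4)·0.000) / (5) = -1.200
Iteration 2:
  α = (-6 - (2)·-1.200) / (4) = -0.900
  β = (-6 - (4)·-1.500) / (5) = 0.000
Iteration 3:
  α = (-6 - (2)·0.000) / (4) = -1.500
  β = (-6 - (4)·-0.900) / (5) = -0.480

(-1.500, -0.480)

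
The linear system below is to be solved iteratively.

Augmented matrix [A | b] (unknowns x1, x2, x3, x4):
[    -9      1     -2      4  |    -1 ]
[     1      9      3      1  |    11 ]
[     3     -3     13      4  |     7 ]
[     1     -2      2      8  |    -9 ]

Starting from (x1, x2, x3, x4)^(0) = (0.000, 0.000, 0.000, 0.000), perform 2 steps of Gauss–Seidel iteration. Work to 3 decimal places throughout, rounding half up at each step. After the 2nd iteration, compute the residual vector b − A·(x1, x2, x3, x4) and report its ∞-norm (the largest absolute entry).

Iteration 1:
  x1 = (-1 - (1)·0.000 - (-2)·0.000 - (4)·0.000) / (-9) = 0.111
  x2 = (11 - (1)·0.111 - (3)·0.000 - (1)·0.000) / (9) = 1.210
  x3 = (7 - (3)·0.111 - (-3)·1.210 - (4)·0.000) / (13) = 0.792
  x4 = (-9 - (1)·0.111 - (-2)·1.210 - (2)·0.792) / (8) = -1.034
Iteration 2:
  x1 = (-1 - (1)·1.210 - (-2)·0.792 - (4)·-1.034) / (-9) = -0.390
  x2 = (11 - (1)·-0.390 - (3)·0.792 - (1)·-1.034) / (9) = 1.116
  x3 = (7 - (3)·-0.390 - (-3)·1.116 - (4)·-1.034) / (13) = 1.204
  x4 = (-9 - (1)·-0.390 - (-2)·1.116 - (2)·1.204) / (8) = -1.098
Residual b − A·x = (1.174, -1.168, 0.258, -0.002); ∞-norm = 1.174

1.174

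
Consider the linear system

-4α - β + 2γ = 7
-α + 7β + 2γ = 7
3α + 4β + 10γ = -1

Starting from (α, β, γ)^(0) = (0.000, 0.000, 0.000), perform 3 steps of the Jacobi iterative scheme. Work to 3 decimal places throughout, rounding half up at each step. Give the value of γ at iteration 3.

Iteration 1:
  α = (7 - (-1)·0.000 - (2)·0.000) / (-4) = -1.750
  β = (7 - (-1)·0.000 - (2)·0.000) / (7) = 1.000
  γ = (-1 - (3)·0.000 - (4)·0.000) / (10) = -0.100
Iteration 2:
  α = (7 - (-1)·1.000 - (2)·-0.100) / (-4) = -2.050
  β = (7 - (-1)·-1.750 - (2)·-0.100) / (7) = 0.779
  γ = (-1 - (3)·-1.750 - (4)·1.000) / (10) = 0.025
Iteration 3:
  α = (7 - (-1)·0.779 - (2)·0.025) / (-4) = -1.932
  β = (7 - (-1)·-2.050 - (2)·0.025) / (7) = 0.700
  γ = (-1 - (3)·-2.050 - (4)·0.779) / (10) = 0.203

0.203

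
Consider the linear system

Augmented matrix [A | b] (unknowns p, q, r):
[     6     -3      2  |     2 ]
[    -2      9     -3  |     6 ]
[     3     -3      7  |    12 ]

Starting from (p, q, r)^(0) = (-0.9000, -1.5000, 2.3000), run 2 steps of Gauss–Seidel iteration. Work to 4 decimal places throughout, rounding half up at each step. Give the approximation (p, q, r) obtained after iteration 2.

Iteration 1:
  p = (2 - (-3)·-1.5000 - (2)·2.3000) / (6) = -1.1833
  q = (6 - (-2)·-1.1833 - (-3)·2.3000) / (9) = 1.1704
  r = (12 - (3)·-1.1833 - (-3)·1.1704) / (7) = 2.7230
Iteration 2:
  p = (2 - (-3)·1.1704 - (2)·2.7230) / (6) = 0.0109
  q = (6 - (-2)·0.0109 - (-3)·2.7230) / (9) = 1.5768
  r = (12 - (3)·0.0109 - (-3)·1.5768) / (7) = 2.3854

(0.0109, 1.5768, 2.3854)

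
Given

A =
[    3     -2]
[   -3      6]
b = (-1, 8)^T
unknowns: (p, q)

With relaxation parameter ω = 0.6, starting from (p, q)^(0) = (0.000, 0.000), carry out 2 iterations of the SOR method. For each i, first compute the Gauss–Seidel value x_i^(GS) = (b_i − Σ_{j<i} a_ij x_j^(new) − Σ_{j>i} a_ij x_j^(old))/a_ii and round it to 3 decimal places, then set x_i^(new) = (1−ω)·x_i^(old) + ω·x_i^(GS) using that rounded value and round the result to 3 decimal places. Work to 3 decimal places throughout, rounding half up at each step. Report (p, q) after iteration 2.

(0.016, 1.101)

Iteration 1:
  p: GS value = (-1 - (-2)·0.000) / (3) = -0.333;  p ← (1−ω)·0.000 + ω·-0.333 = -0.200
  q: GS value = (8 - (-3)·-0.200) / (6) = 1.233;  q ← (1−ω)·0.000 + ω·1.233 = 0.740
Iteration 2:
  p: GS value = (-1 - (-2)·0.740) / (3) = 0.160;  p ← (1−ω)·-0.200 + ω·0.160 = 0.016
  q: GS value = (8 - (-3)·0.016) / (6) = 1.341;  q ← (1−ω)·0.740 + ω·1.341 = 1.101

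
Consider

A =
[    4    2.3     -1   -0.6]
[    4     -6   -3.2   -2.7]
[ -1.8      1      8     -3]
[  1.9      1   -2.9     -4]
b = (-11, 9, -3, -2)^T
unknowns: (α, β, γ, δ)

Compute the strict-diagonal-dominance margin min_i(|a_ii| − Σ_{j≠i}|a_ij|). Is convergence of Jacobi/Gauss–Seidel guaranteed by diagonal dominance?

-3.9

row 1: |4| − (2.3+1+0.6) = 0.1
row 2: |-6| − (4+3.2+2.7) = -3.9
row 3: |8| − (1.8+1+3) = 2.2
row 4: |-4| − (1.9+1+2.9) = -1.8
minimum over rows = -3.9 → not strictly diagonally dominant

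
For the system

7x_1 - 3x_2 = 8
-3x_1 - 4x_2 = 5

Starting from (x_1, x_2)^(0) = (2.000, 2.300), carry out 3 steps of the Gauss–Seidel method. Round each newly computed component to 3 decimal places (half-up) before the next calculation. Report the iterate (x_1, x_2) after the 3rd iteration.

(0.632, -1.724)

Iteration 1:
  x_1 = (8 - (-3)·2.300) / (7) = 2.129
  x_2 = (5 - (-3)·2.129) / (-4) = -2.847
Iteration 2:
  x_1 = (8 - (-3)·-2.847) / (7) = -0.077
  x_2 = (5 - (-3)·-0.077) / (-4) = -1.192
Iteration 3:
  x_1 = (8 - (-3)·-1.192) / (7) = 0.632
  x_2 = (5 - (-3)·0.632) / (-4) = -1.724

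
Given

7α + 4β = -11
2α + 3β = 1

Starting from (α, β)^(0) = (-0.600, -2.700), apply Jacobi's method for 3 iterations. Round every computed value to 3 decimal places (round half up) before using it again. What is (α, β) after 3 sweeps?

Iteration 1:
  α = (-11 - (4)·-2.700) / (7) = -0.029
  β = (1 - (2)·-0.600) / (3) = 0.733
Iteration 2:
  α = (-11 - (4)·0.733) / (7) = -1.990
  β = (1 - (2)·-0.029) / (3) = 0.353
Iteration 3:
  α = (-11 - (4)·0.353) / (7) = -1.773
  β = (1 - (2)·-1.990) / (3) = 1.660

(-1.773, 1.660)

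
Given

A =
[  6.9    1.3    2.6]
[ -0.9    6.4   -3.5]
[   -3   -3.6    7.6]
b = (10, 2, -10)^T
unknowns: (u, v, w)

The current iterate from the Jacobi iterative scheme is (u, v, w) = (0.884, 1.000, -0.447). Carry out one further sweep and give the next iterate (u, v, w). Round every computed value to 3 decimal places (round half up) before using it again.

(1.429, 0.192, -0.493)

One sweep:
  u = (10 - (1.3)·1.000 - (2.6)·-0.447) / (6.9) = 1.429
  v = (2 - (-0.9)·0.884 - (-3.5)·-0.447) / (6.4) = 0.192
  w = (-10 - (-3)·0.884 - (-3.6)·1.000) / (7.6) = -0.493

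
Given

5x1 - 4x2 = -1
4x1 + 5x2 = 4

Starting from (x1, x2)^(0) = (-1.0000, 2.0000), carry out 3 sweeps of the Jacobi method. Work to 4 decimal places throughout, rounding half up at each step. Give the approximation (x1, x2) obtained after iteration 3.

(-0.4560, -0.0640)

Iteration 1:
  x1 = (-1 - (-4)·2.0000) / (5) = 1.4000
  x2 = (4 - (4)·-1.0000) / (5) = 1.6000
Iteration 2:
  x1 = (-1 - (-4)·1.6000) / (5) = 1.0800
  x2 = (4 - (4)·1.4000) / (5) = -0.3200
Iteration 3:
  x1 = (-1 - (-4)·-0.3200) / (5) = -0.4560
  x2 = (4 - (4)·1.0800) / (5) = -0.0640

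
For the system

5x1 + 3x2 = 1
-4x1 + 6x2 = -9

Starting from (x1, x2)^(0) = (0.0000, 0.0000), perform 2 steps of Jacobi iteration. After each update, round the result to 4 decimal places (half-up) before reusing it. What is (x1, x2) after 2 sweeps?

(1.1000, -1.3667)

Iteration 1:
  x1 = (1 - (3)·0.0000) / (5) = 0.2000
  x2 = (-9 - (-4)·0.0000) / (6) = -1.5000
Iteration 2:
  x1 = (1 - (3)·-1.5000) / (5) = 1.1000
  x2 = (-9 - (-4)·0.2000) / (6) = -1.3667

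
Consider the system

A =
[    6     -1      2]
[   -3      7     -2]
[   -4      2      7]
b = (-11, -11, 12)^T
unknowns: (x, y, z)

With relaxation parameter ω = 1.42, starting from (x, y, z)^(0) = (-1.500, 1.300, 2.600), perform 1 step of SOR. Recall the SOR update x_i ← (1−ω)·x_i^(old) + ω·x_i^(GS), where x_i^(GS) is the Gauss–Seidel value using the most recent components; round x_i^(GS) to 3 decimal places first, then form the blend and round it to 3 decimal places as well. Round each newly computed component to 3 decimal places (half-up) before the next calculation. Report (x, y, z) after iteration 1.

(-2.896, -3.485, 0.406)

Iteration 1:
  x: GS value = (-11 - (-1)·1.300 - (2)·2.600) / (6) = -2.483;  x ← (1−ω)·-1.500 + ω·-2.483 = -2.896
  y: GS value = (-11 - (-3)·-2.896 - (-2)·2.600) / (7) = -2.070;  y ← (1−ω)·1.300 + ω·-2.070 = -3.485
  z: GS value = (12 - (-4)·-2.896 - (2)·-3.485) / (7) = 1.055;  z ← (1−ω)·2.600 + ω·1.055 = 0.406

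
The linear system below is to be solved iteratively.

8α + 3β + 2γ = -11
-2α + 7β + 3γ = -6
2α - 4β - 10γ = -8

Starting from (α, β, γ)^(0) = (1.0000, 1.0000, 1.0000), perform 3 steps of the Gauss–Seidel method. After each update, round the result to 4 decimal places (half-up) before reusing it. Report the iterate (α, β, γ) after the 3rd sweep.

(-1.0806, -1.7042, 1.2656)

Iteration 1:
  α = (-11 - (3)·1.0000 - (2)·1.0000) / (8) = -2.0000
  β = (-6 - (-2)·-2.0000 - (3)·1.0000) / (7) = -1.8571
  γ = (-8 - (2)·-2.0000 - (-4)·-1.8571) / (-10) = 1.1428
Iteration 2:
  α = (-11 - (3)·-1.8571 - (2)·1.1428) / (8) = -0.9643
  β = (-6 - (-2)·-0.9643 - (3)·1.1428) / (7) = -1.6224
  γ = (-8 - (2)·-0.9643 - (-4)·-1.6224) / (-10) = 1.2561
Iteration 3:
  α = (-11 - (3)·-1.6224 - (2)·1.2561) / (8) = -1.0806
  β = (-6 - (-2)·-1.0806 - (3)·1.2561) / (7) = -1.7042
  γ = (-8 - (2)·-1.0806 - (-4)·-1.7042) / (-10) = 1.2656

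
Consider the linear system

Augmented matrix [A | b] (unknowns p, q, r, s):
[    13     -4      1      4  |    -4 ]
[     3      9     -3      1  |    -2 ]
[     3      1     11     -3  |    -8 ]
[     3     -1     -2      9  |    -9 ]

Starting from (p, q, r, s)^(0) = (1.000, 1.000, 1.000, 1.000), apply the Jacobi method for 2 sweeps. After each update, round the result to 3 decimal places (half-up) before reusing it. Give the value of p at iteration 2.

-0.040

Iteration 1:
  p = (-4 - (-4)·1.000 - (1)·1.000 - (4)·1.000) / (13) = -0.385
  q = (-2 - (3)·1.000 - (-3)·1.000 - (1)·1.000) / (9) = -0.333
  r = (-8 - (3)·1.000 - (1)·1.000 - (-3)·1.000) / (11) = -0.818
  s = (-9 - (3)·1.000 - (-1)·1.000 - (-2)·1.000) / (9) = -1.000
Iteration 2:
  p = (-4 - (-4)·-0.333 - (1)·-0.818 - (4)·-1.000) / (13) = -0.040
  q = (-2 - (3)·-0.385 - (-3)·-0.818 - (1)·-1.000) / (9) = -0.255
  r = (-8 - (3)·-0.385 - (1)·-0.333 - (-3)·-1.000) / (11) = -0.865
  s = (-9 - (3)·-0.385 - (-1)·-0.333 - (-2)·-0.818) / (9) = -1.090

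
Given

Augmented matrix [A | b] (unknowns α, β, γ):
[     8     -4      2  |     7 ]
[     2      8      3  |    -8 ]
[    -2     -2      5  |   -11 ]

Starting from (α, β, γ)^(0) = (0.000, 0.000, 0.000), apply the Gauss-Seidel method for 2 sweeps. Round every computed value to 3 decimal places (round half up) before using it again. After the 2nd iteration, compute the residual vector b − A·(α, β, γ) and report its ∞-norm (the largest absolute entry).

2.844

Iteration 1:
  α = (7 - (-4)·0.000 - (2)·0.000) / (8) = 0.875
  β = (-8 - (2)·0.875 - (3)·0.000) / (8) = -1.219
  γ = (-11 - (-2)·0.875 - (-2)·-1.219) / (5) = -2.338
Iteration 2:
  α = (7 - (-4)·-1.219 - (2)·-2.338) / (8) = 0.850
  β = (-8 - (2)·0.850 - (3)·-2.338) / (8) = -0.336
  γ = (-11 - (-2)·0.850 - (-2)·-0.336) / (5) = -1.994
Residual b − A·x = (2.844, -1.030, -0.002); ∞-norm = 2.844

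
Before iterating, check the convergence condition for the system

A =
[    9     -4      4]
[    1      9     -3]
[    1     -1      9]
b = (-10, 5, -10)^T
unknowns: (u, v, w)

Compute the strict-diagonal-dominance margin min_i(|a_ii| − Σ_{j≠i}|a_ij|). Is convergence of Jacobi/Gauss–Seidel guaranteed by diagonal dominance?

1

row 1: |9| − (4+4) = 1
row 2: |9| − (1+3) = 5
row 3: |9| − (1+1) = 7
minimum over rows = 1 → strictly diagonally dominant (convergence guaranteed)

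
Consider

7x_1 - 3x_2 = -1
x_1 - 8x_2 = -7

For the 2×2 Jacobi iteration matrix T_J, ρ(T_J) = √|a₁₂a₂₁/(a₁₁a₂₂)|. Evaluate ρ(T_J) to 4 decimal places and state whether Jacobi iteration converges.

a₁₂a₂₁/(a₁₁a₂₂) = (-3)·(1) / ((7)·(-8)) = 0.053571
ρ = √|0.053571| = √0.053571 = 0.2315
ρ < 1, so Jacobi converges

0.2315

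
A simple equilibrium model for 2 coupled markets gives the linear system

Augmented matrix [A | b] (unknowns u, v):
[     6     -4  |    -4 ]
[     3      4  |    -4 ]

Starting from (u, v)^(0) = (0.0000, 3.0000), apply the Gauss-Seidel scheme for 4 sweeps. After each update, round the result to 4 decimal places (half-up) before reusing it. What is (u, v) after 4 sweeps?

Iteration 1:
  u = (-4 - (-4)·3.0000) / (6) = 1.3333
  v = (-4 - (3)·1.3333) / (4) = -2.0000
Iteration 2:
  u = (-4 - (-4)·-2.0000) / (6) = -2.0000
  v = (-4 - (3)·-2.0000) / (4) = 0.5000
Iteration 3:
  u = (-4 - (-4)·0.5000) / (6) = -0.3333
  v = (-4 - (3)·-0.3333) / (4) = -0.7500
Iteration 4:
  u = (-4 - (-4)·-0.7500) / (6) = -1.1667
  v = (-4 - (3)·-1.1667) / (4) = -0.1250

(-1.1667, -0.1250)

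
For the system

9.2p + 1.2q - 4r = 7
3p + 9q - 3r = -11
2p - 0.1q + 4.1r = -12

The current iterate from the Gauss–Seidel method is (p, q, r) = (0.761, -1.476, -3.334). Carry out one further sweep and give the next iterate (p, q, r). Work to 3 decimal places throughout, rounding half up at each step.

One sweep:
  p = (7 - (1.2)·-1.476 - (-4)·-3.334) / (9.2) = -0.496
  q = (-11 - (3)·-0.496 - (-3)·-3.334) / (9) = -2.168
  r = (-12 - (2)·-0.496 - (-0.1)·-2.168) / (4.1) = -2.738

(-0.496, -2.168, -2.738)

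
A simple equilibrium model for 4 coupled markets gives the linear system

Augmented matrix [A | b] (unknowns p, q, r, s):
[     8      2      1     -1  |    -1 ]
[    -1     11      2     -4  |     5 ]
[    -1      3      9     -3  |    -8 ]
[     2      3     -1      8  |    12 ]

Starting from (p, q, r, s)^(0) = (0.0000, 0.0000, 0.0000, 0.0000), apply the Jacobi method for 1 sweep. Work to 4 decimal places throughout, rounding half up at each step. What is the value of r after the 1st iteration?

-0.8889

Iteration 1:
  p = (-1 - (2)·0.0000 - (1)·0.0000 - (-1)·0.0000) / (8) = -0.1250
  q = (5 - (-1)·0.0000 - (2)·0.0000 - (-4)·0.0000) / (11) = 0.4545
  r = (-8 - (-1)·0.0000 - (3)·0.0000 - (-3)·0.0000) / (9) = -0.8889
  s = (12 - (2)·0.0000 - (3)·0.0000 - (-1)·0.0000) / (8) = 1.5000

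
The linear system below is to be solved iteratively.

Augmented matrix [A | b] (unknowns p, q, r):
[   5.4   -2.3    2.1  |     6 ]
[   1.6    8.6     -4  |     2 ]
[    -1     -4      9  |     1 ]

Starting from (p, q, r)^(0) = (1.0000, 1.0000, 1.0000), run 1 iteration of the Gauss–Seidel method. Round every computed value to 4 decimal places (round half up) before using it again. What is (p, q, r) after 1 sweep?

(1.1481, 0.4841, 0.4538)

Iteration 1:
  p = (6 - (-2.3)·1.0000 - (2.1)·1.0000) / (5.4) = 1.1481
  q = (2 - (1.6)·1.1481 - (-4)·1.0000) / (8.6) = 0.4841
  r = (1 - (-1)·1.1481 - (-4)·0.4841) / (9) = 0.4538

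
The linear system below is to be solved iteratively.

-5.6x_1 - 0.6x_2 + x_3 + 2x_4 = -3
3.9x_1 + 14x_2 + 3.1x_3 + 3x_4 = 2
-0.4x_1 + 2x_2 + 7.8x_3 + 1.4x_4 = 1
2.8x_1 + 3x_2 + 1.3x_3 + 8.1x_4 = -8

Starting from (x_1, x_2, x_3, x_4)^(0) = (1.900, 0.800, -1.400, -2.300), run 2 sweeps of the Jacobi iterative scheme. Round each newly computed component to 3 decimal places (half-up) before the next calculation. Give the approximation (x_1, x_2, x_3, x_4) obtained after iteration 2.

(-0.044, 0.588, 0.298, -0.997)

Iteration 1:
  x_1 = (-3 - (-0.6)·0.800 - (1)·-1.400 - (2)·-2.300) / (-5.6) = -0.621
  x_2 = (2 - (3.9)·1.900 - (3.1)·-1.400 - (3)·-2.300) / (14) = 0.416
  x_3 = (1 - (-0.4)·1.900 - (2)·0.800 - (1.4)·-2.300) / (7.8) = 0.433
  x_4 = (-8 - (2.8)·1.900 - (3)·0.800 - (1.3)·-1.400) / (8.1) = -1.716
Iteration 2:
  x_1 = (-3 - (-0.6)·0.416 - (1)·0.433 - (2)·-1.716) / (-5.6) = -0.044
  x_2 = (2 - (3.9)·-0.621 - (3.1)·0.433 - (3)·-1.716) / (14) = 0.588
  x_3 = (1 - (-0.4)·-0.621 - (2)·0.416 - (1.4)·-1.716) / (7.8) = 0.298
  x_4 = (-8 - (2.8)·-0.621 - (3)·0.416 - (1.3)·0.433) / (8.1) = -0.997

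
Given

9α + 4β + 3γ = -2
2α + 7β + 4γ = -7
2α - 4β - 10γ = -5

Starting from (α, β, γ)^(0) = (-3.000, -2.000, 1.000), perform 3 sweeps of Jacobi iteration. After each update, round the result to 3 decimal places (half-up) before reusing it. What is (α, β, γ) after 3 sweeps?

Iteration 1:
  α = (-2 - (4)·-2.000 - (3)·1.000) / (9) = 0.333
  β = (-7 - (2)·-3.000 - (4)·1.000) / (7) = -0.714
  γ = (-5 - (2)·-3.000 - (-4)·-2.000) / (-10) = 0.700
Iteration 2:
  α = (-2 - (4)·-0.714 - (3)·0.700) / (9) = -0.138
  β = (-7 - (2)·0.333 - (4)·0.700) / (7) = -1.495
  γ = (-5 - (2)·0.333 - (-4)·-0.714) / (-10) = 0.852
Iteration 3:
  α = (-2 - (4)·-1.495 - (3)·0.852) / (9) = 0.158
  β = (-7 - (2)·-0.138 - (4)·0.852) / (7) = -1.447
  γ = (-5 - (2)·-0.138 - (-4)·-1.495) / (-10) = 1.070

(0.158, -1.447, 1.070)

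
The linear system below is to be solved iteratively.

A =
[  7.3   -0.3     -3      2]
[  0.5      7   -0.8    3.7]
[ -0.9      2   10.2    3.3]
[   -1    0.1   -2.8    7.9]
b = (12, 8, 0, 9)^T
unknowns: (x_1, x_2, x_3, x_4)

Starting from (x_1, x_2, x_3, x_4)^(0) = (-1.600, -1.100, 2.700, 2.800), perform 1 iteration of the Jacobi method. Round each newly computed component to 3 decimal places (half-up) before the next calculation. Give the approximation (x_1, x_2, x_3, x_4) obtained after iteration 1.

(1.941, 0.086, -0.831, 1.908)

Iteration 1:
  x_1 = (12 - (-0.3)·-1.100 - (-3)·2.700 - (2)·2.800) / (7.3) = 1.941
  x_2 = (8 - (0.5)·-1.600 - (-0.8)·2.700 - (3.7)·2.800) / (7) = 0.086
  x_3 = (0 - (-0.9)·-1.600 - (2)·-1.100 - (3.3)·2.800) / (10.2) = -0.831
  x_4 = (9 - (-1)·-1.600 - (0.1)·-1.100 - (-2.8)·2.700) / (7.9) = 1.908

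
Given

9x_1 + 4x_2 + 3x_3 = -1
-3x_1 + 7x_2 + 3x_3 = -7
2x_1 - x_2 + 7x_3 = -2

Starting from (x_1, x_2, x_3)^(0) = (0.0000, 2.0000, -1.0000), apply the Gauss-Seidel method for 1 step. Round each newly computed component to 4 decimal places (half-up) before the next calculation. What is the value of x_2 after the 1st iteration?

-0.8572

Iteration 1:
  x_1 = (-1 - (4)·2.0000 - (3)·-1.0000) / (9) = -0.6667
  x_2 = (-7 - (-3)·-0.6667 - (3)·-1.0000) / (7) = -0.8572
  x_3 = (-2 - (2)·-0.6667 - (-1)·-0.8572) / (7) = -0.2177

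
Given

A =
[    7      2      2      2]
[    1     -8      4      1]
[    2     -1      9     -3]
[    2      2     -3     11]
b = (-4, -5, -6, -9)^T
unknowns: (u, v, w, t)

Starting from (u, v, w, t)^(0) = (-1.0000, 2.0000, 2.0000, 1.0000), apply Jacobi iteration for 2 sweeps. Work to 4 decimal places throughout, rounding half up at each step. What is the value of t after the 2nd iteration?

Iteration 1:
  u = (-4 - (2)·2.0000 - (2)·2.0000 - (2)·1.0000) / (7) = -2.0000
  v = (-5 - (1)·-1.0000 - (4)·2.0000 - (1)·1.0000) / (-8) = 1.6250
  w = (-6 - (2)·-1.0000 - (-1)·2.0000 - (-3)·1.0000) / (9) = 0.1111
  t = (-9 - (2)·-1.0000 - (2)·2.0000 - (-3)·2.0000) / (11) = -0.4545
Iteration 2:
  u = (-4 - (2)·1.6250 - (2)·0.1111 - (2)·-0.4545) / (7) = -0.9376
  v = (-5 - (1)·-2.0000 - (4)·0.1111 - (1)·-0.4545) / (-8) = 0.3737
  w = (-6 - (2)·-2.0000 - (-1)·1.6250 - (-3)·-0.4545) / (9) = -0.1932
  t = (-9 - (2)·-2.0000 - (2)·1.6250 - (-3)·0.1111) / (11) = -0.7197

-0.7197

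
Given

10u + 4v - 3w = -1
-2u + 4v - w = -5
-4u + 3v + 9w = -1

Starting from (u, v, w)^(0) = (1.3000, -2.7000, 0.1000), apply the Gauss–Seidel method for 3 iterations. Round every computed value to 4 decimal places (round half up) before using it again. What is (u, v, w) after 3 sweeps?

(0.3773, -0.9719, 0.3805)

Iteration 1:
  u = (-1 - (4)·-2.7000 - (-3)·0.1000) / (10) = 1.0100
  v = (-5 - (-2)·1.0100 - (-1)·0.1000) / (4) = -0.7200
  w = (-1 - (-4)·1.0100 - (3)·-0.7200) / (9) = 0.5778
Iteration 2:
  u = (-1 - (4)·-0.7200 - (-3)·0.5778) / (10) = 0.3613
  v = (-5 - (-2)·0.3613 - (-1)·0.5778) / (4) = -0.9249
  w = (-1 - (-4)·0.3613 - (3)·-0.9249) / (9) = 0.3578
Iteration 3:
  u = (-1 - (4)·-0.9249 - (-3)·0.3578) / (10) = 0.3773
  v = (-5 - (-2)·0.3773 - (-1)·0.3578) / (4) = -0.9719
  w = (-1 - (-4)·0.3773 - (3)·-0.9719) / (9) = 0.3805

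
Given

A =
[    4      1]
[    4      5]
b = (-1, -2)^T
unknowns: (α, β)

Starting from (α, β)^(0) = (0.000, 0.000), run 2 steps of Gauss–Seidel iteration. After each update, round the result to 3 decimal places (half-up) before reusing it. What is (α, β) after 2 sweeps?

(-0.200, -0.240)

Iteration 1:
  α = (-1 - (1)·0.000) / (4) = -0.250
  β = (-2 - (4)·-0.250) / (5) = -0.200
Iteration 2:
  α = (-1 - (1)·-0.200) / (4) = -0.200
  β = (-2 - (4)·-0.200) / (5) = -0.240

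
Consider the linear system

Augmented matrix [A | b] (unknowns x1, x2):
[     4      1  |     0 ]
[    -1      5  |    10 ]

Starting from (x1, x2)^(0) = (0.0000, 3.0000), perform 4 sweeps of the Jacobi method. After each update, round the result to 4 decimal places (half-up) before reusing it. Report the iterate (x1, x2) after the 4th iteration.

Iteration 1:
  x1 = (0 - (1)·3.0000) / (4) = -0.7500
  x2 = (10 - (-1)·0.0000) / (5) = 2.0000
Iteration 2:
  x1 = (0 - (1)·2.0000) / (4) = -0.5000
  x2 = (10 - (-1)·-0.7500) / (5) = 1.8500
Iteration 3:
  x1 = (0 - (1)·1.8500) / (4) = -0.4625
  x2 = (10 - (-1)·-0.5000) / (5) = 1.9000
Iteration 4:
  x1 = (0 - (1)·1.9000) / (4) = -0.4750
  x2 = (10 - (-1)·-0.4625) / (5) = 1.9075

(-0.4750, 1.9075)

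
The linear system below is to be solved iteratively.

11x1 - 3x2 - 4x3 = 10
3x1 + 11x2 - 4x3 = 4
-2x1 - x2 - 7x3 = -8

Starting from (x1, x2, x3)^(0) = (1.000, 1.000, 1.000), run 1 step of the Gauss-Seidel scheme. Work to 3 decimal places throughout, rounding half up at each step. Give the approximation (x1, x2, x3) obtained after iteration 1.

(1.545, 0.306, 0.658)

Iteration 1:
  x1 = (10 - (-3)·1.000 - (-4)·1.000) / (11) = 1.545
  x2 = (4 - (3)·1.545 - (-4)·1.000) / (11) = 0.306
  x3 = (-8 - (-2)·1.545 - (-1)·0.306) / (-7) = 0.658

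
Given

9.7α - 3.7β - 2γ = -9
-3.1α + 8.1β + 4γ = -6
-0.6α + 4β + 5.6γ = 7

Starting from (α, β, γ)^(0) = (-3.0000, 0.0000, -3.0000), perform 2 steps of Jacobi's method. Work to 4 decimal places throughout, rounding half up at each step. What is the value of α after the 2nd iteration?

-0.8918

Iteration 1:
  α = (-9 - (-3.7)·0.0000 - (-2)·-3.0000) / (9.7) = -1.5464
  β = (-6 - (-3.1)·-3.0000 - (4)·-3.0000) / (8.1) = -0.4074
  γ = (7 - (-0.6)·-3.0000 - (4)·0.0000) / (5.6) = 0.9286
Iteration 2:
  α = (-9 - (-3.7)·-0.4074 - (-2)·0.9286) / (9.7) = -0.8918
  β = (-6 - (-3.1)·-1.5464 - (4)·0.9286) / (8.1) = -1.7911
  γ = (7 - (-0.6)·-1.5464 - (4)·-0.4074) / (5.6) = 1.3753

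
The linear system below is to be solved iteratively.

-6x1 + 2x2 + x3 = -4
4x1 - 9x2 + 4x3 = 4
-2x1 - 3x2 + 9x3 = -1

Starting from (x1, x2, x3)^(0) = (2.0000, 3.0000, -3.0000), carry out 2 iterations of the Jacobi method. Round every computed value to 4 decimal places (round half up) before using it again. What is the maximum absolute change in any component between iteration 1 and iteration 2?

Iteration 1:
  x1 = (-4 - (2)·3.0000 - (1)·-3.0000) / (-6) = 1.1667
  x2 = (4 - (4)·2.0000 - (4)·-3.0000) / (-9) = -0.8889
  x3 = (-1 - (-2)·2.0000 - (-3)·3.0000) / (9) = 1.3333
Iteration 2:
  x1 = (-4 - (2)·-0.8889 - (1)·1.3333) / (-6) = 0.5926
  x2 = (4 - (4)·1.1667 - (4)·1.3333) / (-9) = 0.6667
  x3 = (-1 - (-2)·1.1667 - (-3)·-0.8889) / (9) = -0.1481
Change: (-0.5741, 1.5556, -1.4814) → max |·| = 1.5556

1.5556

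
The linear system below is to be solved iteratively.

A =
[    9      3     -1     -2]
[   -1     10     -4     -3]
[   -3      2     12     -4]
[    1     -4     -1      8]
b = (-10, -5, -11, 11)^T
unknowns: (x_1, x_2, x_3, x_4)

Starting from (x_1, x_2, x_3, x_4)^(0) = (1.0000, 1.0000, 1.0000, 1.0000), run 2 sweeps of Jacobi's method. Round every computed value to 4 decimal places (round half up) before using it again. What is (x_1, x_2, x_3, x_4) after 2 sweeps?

Iteration 1:
  x_1 = (-10 - (3)·1.0000 - (-1)·1.0000 - (-2)·1.0000) / (9) = -1.1111
  x_2 = (-5 - (-1)·1.0000 - (-4)·1.0000 - (-3)·1.0000) / (10) = 0.3000
  x_3 = (-11 - (-3)·1.0000 - (2)·1.0000 - (-4)·1.0000) / (12) = -0.5000
  x_4 = (11 - (1)·1.0000 - (-4)·1.0000 - (-1)·1.0000) / (8) = 1.8750
Iteration 2:
  x_1 = (-10 - (3)·0.3000 - (-1)·-0.5000 - (-2)·1.8750) / (9) = -0.8500
  x_2 = (-5 - (-1)·-1.1111 - (-4)·-0.5000 - (-3)·1.8750) / (10) = -0.2486
  x_3 = (-11 - (-3)·-1.1111 - (2)·0.3000 - (-4)·1.8750) / (12) = -0.6194
  x_4 = (11 - (1)·-1.1111 - (-4)·0.3000 - (-1)·-0.5000) / (8) = 1.6014

(-0.8500, -0.2486, -0.6194, 1.6014)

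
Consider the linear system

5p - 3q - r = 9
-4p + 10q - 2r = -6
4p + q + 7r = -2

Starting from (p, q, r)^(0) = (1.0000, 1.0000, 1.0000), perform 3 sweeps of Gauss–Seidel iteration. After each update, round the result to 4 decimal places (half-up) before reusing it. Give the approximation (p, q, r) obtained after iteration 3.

(1.3941, -0.2994, -1.0396)

Iteration 1:
  p = (9 - (-3)·1.0000 - (-1)·1.0000) / (5) = 2.6000
  q = (-6 - (-4)·2.6000 - (-2)·1.0000) / (10) = 0.6400
  r = (-2 - (4)·2.6000 - (1)·0.6400) / (7) = -1.8629
Iteration 2:
  p = (9 - (-3)·0.6400 - (-1)·-1.8629) / (5) = 1.8114
  q = (-6 - (-4)·1.8114 - (-2)·-1.8629) / (10) = -0.2480
  r = (-2 - (4)·1.8114 - (1)·-0.2480) / (7) = -1.2854
Iteration 3:
  p = (9 - (-3)·-0.2480 - (-1)·-1.2854) / (5) = 1.3941
  q = (-6 - (-4)·1.3941 - (-2)·-1.2854) / (10) = -0.2994
  r = (-2 - (4)·1.3941 - (1)·-0.2994) / (7) = -1.0396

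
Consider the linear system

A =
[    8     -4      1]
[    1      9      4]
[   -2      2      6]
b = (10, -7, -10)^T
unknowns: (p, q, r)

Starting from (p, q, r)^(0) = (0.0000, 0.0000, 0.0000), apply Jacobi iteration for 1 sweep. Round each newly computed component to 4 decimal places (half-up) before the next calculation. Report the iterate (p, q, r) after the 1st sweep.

(1.2500, -0.7778, -1.6667)

Iteration 1:
  p = (10 - (-4)·0.0000 - (1)·0.0000) / (8) = 1.2500
  q = (-7 - (1)·0.0000 - (4)·0.0000) / (9) = -0.7778
  r = (-10 - (-2)·0.0000 - (2)·0.0000) / (6) = -1.6667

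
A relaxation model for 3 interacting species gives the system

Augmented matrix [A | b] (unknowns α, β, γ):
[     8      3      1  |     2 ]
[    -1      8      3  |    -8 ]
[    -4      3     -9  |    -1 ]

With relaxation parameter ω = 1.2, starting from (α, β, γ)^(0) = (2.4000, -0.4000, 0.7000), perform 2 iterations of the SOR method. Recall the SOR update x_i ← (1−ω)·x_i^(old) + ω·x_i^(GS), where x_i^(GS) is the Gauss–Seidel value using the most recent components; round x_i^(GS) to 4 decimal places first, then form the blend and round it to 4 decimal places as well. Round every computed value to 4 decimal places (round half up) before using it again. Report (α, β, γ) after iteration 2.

(1.0535, -0.5129, -0.5275)

Iteration 1:
  α: GS value = (2 - (3)·-0.4000 - (1)·0.7000) / (8) = 0.3125;  α ← (1−ω)·2.4000 + ω·0.3125 = -0.1050
  β: GS value = (-8 - (-1)·-0.1050 - (3)·0.7000) / (8) = -1.2756;  β ← (1−ω)·-0.4000 + ω·-1.2756 = -1.4507
  γ: GS value = (-1 - (-4)·-0.1050 - (3)·-1.4507) / (-9) = -0.3258;  γ ← (1−ω)·0.7000 + ω·-0.3258 = -0.5310
Iteration 2:
  α: GS value = (2 - (3)·-1.4507 - (1)·-0.5310) / (8) = 0.8604;  α ← (1−ω)·-0.1050 + ω·0.8604 = 1.0535
  β: GS value = (-8 - (-1)·1.0535 - (3)·-0.5310) / (8) = -0.6692;  β ← (1−ω)·-1.4507 + ω·-0.6692 = -0.5129
  γ: GS value = (-1 - (-4)·1.0535 - (3)·-0.5129) / (-9) = -0.5281;  γ ← (1−ω)·-0.5310 + ω·-0.5281 = -0.5275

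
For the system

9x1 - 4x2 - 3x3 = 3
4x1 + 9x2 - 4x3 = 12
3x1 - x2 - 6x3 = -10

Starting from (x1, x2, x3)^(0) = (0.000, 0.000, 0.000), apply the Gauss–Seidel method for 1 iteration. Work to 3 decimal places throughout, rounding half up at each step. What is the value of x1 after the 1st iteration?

0.333

Iteration 1:
  x1 = (3 - (-4)·0.000 - (-3)·0.000) / (9) = 0.333
  x2 = (12 - (4)·0.333 - (-4)·0.000) / (9) = 1.185
  x3 = (-10 - (3)·0.333 - (-1)·1.185) / (-6) = 1.636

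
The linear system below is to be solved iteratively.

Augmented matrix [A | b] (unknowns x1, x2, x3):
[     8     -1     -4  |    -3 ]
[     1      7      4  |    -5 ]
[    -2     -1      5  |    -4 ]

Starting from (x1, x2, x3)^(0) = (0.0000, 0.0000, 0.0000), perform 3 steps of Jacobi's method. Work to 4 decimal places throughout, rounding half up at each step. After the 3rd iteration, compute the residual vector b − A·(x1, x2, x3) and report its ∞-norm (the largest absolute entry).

Iteration 1:
  x1 = (-3 - (-1)·0.0000 - (-4)·0.0000) / (8) = -0.3750
  x2 = (-5 - (1)·0.0000 - (4)·0.0000) / (7) = -0.7143
  x3 = (-4 - (-2)·0.0000 - (-1)·0.0000) / (5) = -0.8000
Iteration 2:
  x1 = (-3 - (-1)·-0.7143 - (-4)·-0.8000) / (8) = -0.8643
  x2 = (-5 - (1)·-0.3750 - (4)·-0.8000) / (7) = -0.2036
  x3 = (-4 - (-2)·-0.3750 - (-1)·-0.7143) / (5) = -1.0929
Iteration 3:
  x1 = (-3 - (-1)·-0.2036 - (-4)·-1.0929) / (8) = -0.9469
  x2 = (-5 - (1)·-0.8643 - (4)·-1.0929) / (7) = 0.0337
  x3 = (-4 - (-2)·-0.8643 - (-1)·-0.2036) / (5) = -1.1864
Residual b − A·x = (-0.1367, 0.4566, 0.0719); ∞-norm = 0.4566

0.4566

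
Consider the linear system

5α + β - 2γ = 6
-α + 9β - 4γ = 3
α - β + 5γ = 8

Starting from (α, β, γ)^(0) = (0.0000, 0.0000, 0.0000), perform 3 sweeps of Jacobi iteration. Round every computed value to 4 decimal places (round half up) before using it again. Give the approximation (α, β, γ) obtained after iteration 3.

(1.5351, 1.1645, 1.4809)

Iteration 1:
  α = (6 - (1)·0.0000 - (-2)·0.0000) / (5) = 1.2000
  β = (3 - (-1)·0.0000 - (-4)·0.0000) / (9) = 0.3333
  γ = (8 - (1)·0.0000 - (-1)·0.0000) / (5) = 1.6000
Iteration 2:
  α = (6 - (1)·0.3333 - (-2)·1.6000) / (5) = 1.7733
  β = (3 - (-1)·1.2000 - (-4)·1.6000) / (9) = 1.1778
  γ = (8 - (1)·1.2000 - (-1)·0.3333) / (5) = 1.4267
Iteration 3:
  α = (6 - (1)·1.1778 - (-2)·1.4267) / (5) = 1.5351
  β = (3 - (-1)·1.7733 - (-4)·1.4267) / (9) = 1.1645
  γ = (8 - (1)·1.7733 - (-1)·1.1778) / (5) = 1.4809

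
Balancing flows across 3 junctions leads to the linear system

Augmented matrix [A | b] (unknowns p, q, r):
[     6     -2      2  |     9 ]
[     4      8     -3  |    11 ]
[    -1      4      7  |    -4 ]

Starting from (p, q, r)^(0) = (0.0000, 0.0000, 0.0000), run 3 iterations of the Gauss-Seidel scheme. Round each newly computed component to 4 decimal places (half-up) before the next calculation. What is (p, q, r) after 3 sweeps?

Iteration 1:
  p = (9 - (-2)·0.0000 - (2)·0.0000) / (6) = 1.5000
  q = (11 - (4)·1.5000 - (-3)·0.0000) / (8) = 0.6250
  r = (-4 - (-1)·1.5000 - (4)·0.6250) / (7) = -0.7143
Iteration 2:
  p = (9 - (-2)·0.6250 - (2)·-0.7143) / (6) = 1.9464
  q = (11 - (4)·1.9464 - (-3)·-0.7143) / (8) = 0.1339
  r = (-4 - (-1)·1.9464 - (4)·0.1339) / (7) = -0.3699
Iteration 3:
  p = (9 - (-2)·0.1339 - (2)·-0.3699) / (6) = 1.6679
  q = (11 - (4)·1.6679 - (-3)·-0.3699) / (8) = 0.4023
  r = (-4 - (-1)·1.6679 - (4)·0.4023) / (7) = -0.5630

(1.6679, 0.4023, -0.5630)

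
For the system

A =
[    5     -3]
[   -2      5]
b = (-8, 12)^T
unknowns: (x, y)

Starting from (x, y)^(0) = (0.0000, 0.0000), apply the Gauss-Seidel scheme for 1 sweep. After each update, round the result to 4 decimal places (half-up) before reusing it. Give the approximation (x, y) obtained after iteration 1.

(-1.6000, 1.7600)

Iteration 1:
  x = (-8 - (-3)·0.0000) / (5) = -1.6000
  y = (12 - (-2)·-1.6000) / (5) = 1.7600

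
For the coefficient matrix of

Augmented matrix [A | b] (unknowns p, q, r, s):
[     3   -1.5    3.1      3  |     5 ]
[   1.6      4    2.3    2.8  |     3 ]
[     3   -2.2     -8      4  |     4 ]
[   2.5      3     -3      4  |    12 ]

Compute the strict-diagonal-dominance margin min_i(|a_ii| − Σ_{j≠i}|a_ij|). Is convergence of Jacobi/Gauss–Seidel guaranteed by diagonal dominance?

-4.6

row 1: |3| − (1.5+3.1+3) = -4.6
row 2: |4| − (1.6+2.3+2.8) = -2.7
row 3: |-8| − (3+2.2+4) = -1.2
row 4: |4| − (2.5+3+3) = -4.5
minimum over rows = -4.6 → not strictly diagonally dominant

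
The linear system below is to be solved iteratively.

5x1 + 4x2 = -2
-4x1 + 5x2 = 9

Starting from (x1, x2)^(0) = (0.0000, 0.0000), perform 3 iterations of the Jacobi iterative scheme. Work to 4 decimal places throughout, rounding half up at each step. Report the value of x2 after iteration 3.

Iteration 1:
  x1 = (-2 - (4)·0.0000) / (5) = -0.4000
  x2 = (9 - (-4)·0.0000) / (5) = 1.8000
Iteration 2:
  x1 = (-2 - (4)·1.8000) / (5) = -1.8400
  x2 = (9 - (-4)·-0.4000) / (5) = 1.4800
Iteration 3:
  x1 = (-2 - (4)·1.4800) / (5) = -1.5840
  x2 = (9 - (-4)·-1.8400) / (5) = 0.3280

0.3280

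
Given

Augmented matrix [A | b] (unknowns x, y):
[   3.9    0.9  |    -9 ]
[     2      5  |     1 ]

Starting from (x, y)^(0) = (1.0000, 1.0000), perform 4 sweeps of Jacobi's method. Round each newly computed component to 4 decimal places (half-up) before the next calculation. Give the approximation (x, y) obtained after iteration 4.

(-2.5626, 1.2353)

Iteration 1:
  x = (-9 - (0.9)·1.0000) / (3.9) = -2.5385
  y = (1 - (2)·1.0000) / (5) = -0.2000
Iteration 2:
  x = (-9 - (0.9)·-0.2000) / (3.9) = -2.2615
  y = (1 - (2)·-2.5385) / (5) = 1.2154
Iteration 3:
  x = (-9 - (0.9)·1.2154) / (3.9) = -2.5882
  y = (1 - (2)·-2.2615) / (5) = 1.1046
Iteration 4:
  x = (-9 - (0.9)·1.1046) / (3.9) = -2.5626
  y = (1 - (2)·-2.5882) / (5) = 1.2353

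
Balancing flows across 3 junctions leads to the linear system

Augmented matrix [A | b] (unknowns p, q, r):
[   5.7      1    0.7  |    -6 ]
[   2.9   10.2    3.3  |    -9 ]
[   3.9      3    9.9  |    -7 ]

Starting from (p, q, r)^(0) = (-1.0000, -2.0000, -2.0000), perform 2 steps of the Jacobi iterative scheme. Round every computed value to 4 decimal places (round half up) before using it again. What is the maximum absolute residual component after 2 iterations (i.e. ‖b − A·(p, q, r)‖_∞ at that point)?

5.1891

Iteration 1:
  p = (-6 - (1)·-2.0000 - (0.7)·-2.0000) / (5.7) = -0.4561
  q = (-9 - (2.9)·-1.0000 - (3.3)·-2.0000) / (10.2) = 0.0490
  r = (-7 - (3.9)·-1.0000 - (3)·-2.0000) / (9.9) = 0.2929
Iteration 2:
  p = (-6 - (1)·0.0490 - (0.7)·0.2929) / (5.7) = -1.0972
  q = (-9 - (2.9)·-0.4561 - (3.3)·0.2929) / (10.2) = -0.8474
  r = (-7 - (3.9)·-0.4561 - (3)·0.0490) / (9.9) = -0.5422
Residual b − A·x = (1.4810, 4.6146, 5.1891); ∞-norm = 5.1891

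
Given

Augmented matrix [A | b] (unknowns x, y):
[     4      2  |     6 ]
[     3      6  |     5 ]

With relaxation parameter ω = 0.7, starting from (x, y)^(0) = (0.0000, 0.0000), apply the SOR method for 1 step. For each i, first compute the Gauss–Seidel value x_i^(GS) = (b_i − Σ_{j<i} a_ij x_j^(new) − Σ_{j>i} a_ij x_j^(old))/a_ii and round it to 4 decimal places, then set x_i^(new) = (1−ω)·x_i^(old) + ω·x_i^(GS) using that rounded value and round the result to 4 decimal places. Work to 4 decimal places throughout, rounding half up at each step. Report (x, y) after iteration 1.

Iteration 1:
  x: GS value = (6 - (2)·0.0000) / (4) = 1.5000;  x ← (1−ω)·0.0000 + ω·1.5000 = 1.0500
  y: GS value = (5 - (3)·1.0500) / (6) = 0.3083;  y ← (1−ω)·0.0000 + ω·0.3083 = 0.2158

(1.0500, 0.2158)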